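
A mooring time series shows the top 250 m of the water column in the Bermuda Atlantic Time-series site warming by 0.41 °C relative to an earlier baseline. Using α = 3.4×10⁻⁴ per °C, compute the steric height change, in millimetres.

34.9 mm of thermosteric rise

Δh = αΔT·H = 3.4×10⁻⁴ × 0.41 × 250 = 0.03485 m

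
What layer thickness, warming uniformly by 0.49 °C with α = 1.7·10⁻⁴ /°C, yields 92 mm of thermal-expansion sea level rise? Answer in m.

H = Δh/(αΔT) = 0.092 / (1.7×10⁻⁴ × 0.49) ≈ 1104 m

about 1100 m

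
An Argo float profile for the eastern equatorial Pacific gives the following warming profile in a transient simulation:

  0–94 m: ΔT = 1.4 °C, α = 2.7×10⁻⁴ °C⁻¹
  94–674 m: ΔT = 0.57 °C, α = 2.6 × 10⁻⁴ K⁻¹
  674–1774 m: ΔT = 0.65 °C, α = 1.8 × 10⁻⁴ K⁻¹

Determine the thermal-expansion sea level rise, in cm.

25 cm

0–94 m: 94 × 2.7×10⁻⁴ × 1.4 = 0.035532 m
2.6×10⁻⁴ × 580 × 0.57 = 0.085956 m
674–1774 m: 0.65 × 1100 × 1.8×10⁻⁴ = 0.12870 m
Δh = 0.035532 + 0.085956 + 0.12870 = 0.250188 m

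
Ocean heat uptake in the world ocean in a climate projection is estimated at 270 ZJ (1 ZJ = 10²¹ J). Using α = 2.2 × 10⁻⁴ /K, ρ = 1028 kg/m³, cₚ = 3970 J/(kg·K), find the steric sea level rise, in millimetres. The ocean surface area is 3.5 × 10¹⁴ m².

Per unit area: Q = 270×10²¹ / (3.5×10¹⁴) ≈ 7.714×10⁸ J/m²
Δh = αQ/(ρcₚ) = 2.2×10⁻⁴ × 7.714×10⁸ / (1028 × 3970) ≈ 0.041583 m

41.6 mm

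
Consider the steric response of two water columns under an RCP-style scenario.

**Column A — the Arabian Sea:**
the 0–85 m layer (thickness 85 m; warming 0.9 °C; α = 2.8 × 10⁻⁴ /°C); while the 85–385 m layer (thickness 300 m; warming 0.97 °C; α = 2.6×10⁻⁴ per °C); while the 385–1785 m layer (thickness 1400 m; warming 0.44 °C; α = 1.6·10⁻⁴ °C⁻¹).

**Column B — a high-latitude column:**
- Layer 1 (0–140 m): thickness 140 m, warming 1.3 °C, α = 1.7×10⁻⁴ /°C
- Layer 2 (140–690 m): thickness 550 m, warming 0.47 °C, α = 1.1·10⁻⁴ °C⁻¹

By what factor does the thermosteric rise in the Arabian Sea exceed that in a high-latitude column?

3.3

A 85 × 0.9 × 2.8×10⁻⁴ = 0.02142 m
A 85–385 m: 0.97 × 2.6×10⁻⁴ × 300 = 0.07566 m
A Layer 3: 1400 × 0.44 × 1.6×10⁻⁴ = 0.09856 m
A total: 0.19564 m
B 1.3 × 1.7×10⁻⁴ × 140 = 0.03094 m
B Layer 2: 550 × 1.1×10⁻⁴ × 0.47 = 0.028435 m
B total: 0.059375 m
Ratio: 0.19564 / 0.059375 ≈ 3.295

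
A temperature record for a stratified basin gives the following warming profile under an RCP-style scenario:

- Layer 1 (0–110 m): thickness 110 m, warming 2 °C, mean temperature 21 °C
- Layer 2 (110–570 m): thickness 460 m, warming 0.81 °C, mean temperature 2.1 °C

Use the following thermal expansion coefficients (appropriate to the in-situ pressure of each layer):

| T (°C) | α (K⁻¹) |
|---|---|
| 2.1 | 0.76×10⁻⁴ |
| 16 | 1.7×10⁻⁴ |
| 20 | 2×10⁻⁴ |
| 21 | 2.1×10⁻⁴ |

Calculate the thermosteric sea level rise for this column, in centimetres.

Layer 1 at 21 °C → α = 2.1×10⁻⁴ K⁻¹
Layer 2 at 2.1 °C → α = 0.76×10⁻⁴ K⁻¹
Layer 1: 2 × 2.1×10⁻⁴ × 110 = 0.04620 m
0.81 × 0.76×10⁻⁴ × 460 = 0.0283176 m
Δh = 0.04620 + 0.0283176 = 0.0745176 m

Δh = 7.45 cm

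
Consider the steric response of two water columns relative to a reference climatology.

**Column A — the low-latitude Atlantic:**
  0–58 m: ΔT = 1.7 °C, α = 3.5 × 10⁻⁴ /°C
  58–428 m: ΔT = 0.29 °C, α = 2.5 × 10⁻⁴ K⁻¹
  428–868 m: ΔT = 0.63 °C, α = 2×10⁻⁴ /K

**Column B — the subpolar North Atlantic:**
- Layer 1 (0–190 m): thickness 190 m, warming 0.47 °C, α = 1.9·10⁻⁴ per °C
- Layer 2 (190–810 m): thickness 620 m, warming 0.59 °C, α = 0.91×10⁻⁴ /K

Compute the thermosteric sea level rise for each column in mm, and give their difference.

A: 117 mm; B: 50.3 mm; difference 66.5 mm

A 1.7 × 3.5×10⁻⁴ × 58 = 0.03451 m
A Layer 2: 0.29 × 2.5×10⁻⁴ × 370 = 0.026825 m
A Layer 3: 2×10⁻⁴ × 440 × 0.63 = 0.05544 m
A total: 0.116775 m
B 0.47 × 1.9×10⁻⁴ × 190 = 0.016967 m
B 190–810 m: 0.91×10⁻⁴ × 0.59 × 620 = 0.0332878 m
B total: 0.0502548 m
Difference: 0.116775 − 0.0502548 = 0.0665202 m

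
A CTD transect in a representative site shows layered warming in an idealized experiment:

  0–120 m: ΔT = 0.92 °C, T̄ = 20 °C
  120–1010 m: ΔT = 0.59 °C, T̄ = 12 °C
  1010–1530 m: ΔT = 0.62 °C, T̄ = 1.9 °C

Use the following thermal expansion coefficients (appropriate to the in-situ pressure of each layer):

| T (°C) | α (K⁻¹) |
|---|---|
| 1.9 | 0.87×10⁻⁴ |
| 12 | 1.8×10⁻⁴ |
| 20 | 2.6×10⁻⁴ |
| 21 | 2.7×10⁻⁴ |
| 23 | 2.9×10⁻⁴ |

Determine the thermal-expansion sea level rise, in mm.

Layer 1 at 20 °C → α = 2.6×10⁻⁴ K⁻¹
Layer 2 at 12 °C → α = 1.8×10⁻⁴ K⁻¹
Layer 3 at 1.9 °C → α = 0.87×10⁻⁴ K⁻¹
Layer 1: 2.6×10⁻⁴ × 120 × 0.92 = 0.028704 m
0.59 × 1.8×10⁻⁴ × 890 = 0.094518 m
Layer 3: 520 × 0.87×10⁻⁴ × 0.62 = 0.0280488 m
Δh = 0.028704 + 0.094518 + 0.0280488 = 0.1512708 m

Δh ≈ 151 mm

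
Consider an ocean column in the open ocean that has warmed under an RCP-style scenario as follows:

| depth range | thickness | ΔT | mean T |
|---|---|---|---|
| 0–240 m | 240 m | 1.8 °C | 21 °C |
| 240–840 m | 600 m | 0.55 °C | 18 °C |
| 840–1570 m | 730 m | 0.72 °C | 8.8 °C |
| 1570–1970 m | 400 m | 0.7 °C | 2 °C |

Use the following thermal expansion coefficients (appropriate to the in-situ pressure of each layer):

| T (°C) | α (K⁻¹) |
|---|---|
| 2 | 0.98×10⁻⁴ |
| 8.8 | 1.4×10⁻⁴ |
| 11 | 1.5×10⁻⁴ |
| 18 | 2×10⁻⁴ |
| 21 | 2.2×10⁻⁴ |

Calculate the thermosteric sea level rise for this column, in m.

Layer 1 at 21 °C → α = 2.2×10⁻⁴ K⁻¹
Layer 2 at 18 °C → α = 2×10⁻⁴ K⁻¹
Layer 3 at 8.8 °C → α = 1.4×10⁻⁴ K⁻¹
Layer 4 at 2 °C → α = 0.98×10⁻⁴ K⁻¹
Layer 1: 1.8 × 240 × 2.2×10⁻⁴ = 0.09504 m
0.55 × 2×10⁻⁴ × 600 = 0.06600 m
Layer 3: 730 × 0.72 × 1.4×10⁻⁴ = 0.073584 m
1570–1970 m: 0.7 × 400 × 0.98×10⁻⁴ = 0.02744 m
Δh = 0.09504 + 0.06600 + 0.073584 + 0.02744 = 0.262064 m

0.262 m of thermosteric rise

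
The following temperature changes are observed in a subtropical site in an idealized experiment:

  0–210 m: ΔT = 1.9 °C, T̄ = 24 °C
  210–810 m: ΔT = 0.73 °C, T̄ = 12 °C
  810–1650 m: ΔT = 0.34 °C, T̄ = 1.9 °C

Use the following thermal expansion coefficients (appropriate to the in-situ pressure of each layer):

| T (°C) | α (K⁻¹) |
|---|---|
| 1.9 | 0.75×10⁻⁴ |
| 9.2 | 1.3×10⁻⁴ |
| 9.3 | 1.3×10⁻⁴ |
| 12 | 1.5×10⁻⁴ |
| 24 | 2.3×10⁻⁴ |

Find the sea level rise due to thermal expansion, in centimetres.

Layer 1 at 24 °C → α = 2.3×10⁻⁴ K⁻¹
Layer 2 at 12 °C → α = 1.5×10⁻⁴ K⁻¹
Layer 3 at 1.9 °C → α = 0.75×10⁻⁴ K⁻¹
Layer 1: 2.3×10⁻⁴ × 1.9 × 210 = 0.09177 m
600 × 0.73 × 1.5×10⁻⁴ = 0.06570 m
0.34 × 0.75×10⁻⁴ × 840 = 0.02142 m
Δh = 0.09177 + 0.06570 + 0.02142 = 0.17889 m ≈ 18 cm

Δh = 18 cm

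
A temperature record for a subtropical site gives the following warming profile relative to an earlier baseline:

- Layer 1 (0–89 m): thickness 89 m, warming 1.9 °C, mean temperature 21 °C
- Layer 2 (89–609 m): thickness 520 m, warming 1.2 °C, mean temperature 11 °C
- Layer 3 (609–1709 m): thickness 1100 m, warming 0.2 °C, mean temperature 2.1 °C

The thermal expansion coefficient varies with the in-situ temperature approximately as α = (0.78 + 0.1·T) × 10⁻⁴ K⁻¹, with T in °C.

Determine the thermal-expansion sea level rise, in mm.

190 mm of thermosteric rise

Layer 1: α = (0.78 + 0.1×21)×10⁻⁴ = 2.88×10⁻⁴ K⁻¹
Layer 2: α = (0.78 + 0.1×11)×10⁻⁴ = 1.88×10⁻⁴ K⁻¹
Layer 3: α = (0.78 + 0.1×2.1)×10⁻⁴ = 0.99×10⁻⁴ K⁻¹
1.9 × 2.88×10⁻⁴ × 89 = 0.0487008 m
Layer 2: 1.2 × 1.88×10⁻⁴ × 520 = 0.117312 m
1100 × 0.99×10⁻⁴ × 0.2 = 0.02178 m
Δh = 0.0487008 + 0.117312 + 0.02178 = 0.1877928 m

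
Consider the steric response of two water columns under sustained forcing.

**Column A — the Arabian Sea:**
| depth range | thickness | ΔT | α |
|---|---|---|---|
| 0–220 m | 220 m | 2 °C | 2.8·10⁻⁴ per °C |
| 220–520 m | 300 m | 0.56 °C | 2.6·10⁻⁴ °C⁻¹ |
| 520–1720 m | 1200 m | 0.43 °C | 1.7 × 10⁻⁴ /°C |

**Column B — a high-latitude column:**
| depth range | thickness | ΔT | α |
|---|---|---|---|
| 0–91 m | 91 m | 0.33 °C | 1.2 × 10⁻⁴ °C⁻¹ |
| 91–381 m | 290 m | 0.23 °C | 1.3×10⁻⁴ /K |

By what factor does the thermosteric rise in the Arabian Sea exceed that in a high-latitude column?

A 0–220 m: 2 × 2.8×10⁻⁴ × 220 = 0.12320 m
A 220–520 m: 2.6×10⁻⁴ × 300 × 0.56 = 0.04368 m
A 520–1720 m: 1200 × 0.43 × 1.7×10⁻⁴ = 0.08772 m
A total: 0.25460 m
B 1.2×10⁻⁴ × 91 × 0.33 = 0.0036036 m
B 91–381 m: 0.23 × 290 × 1.3×10⁻⁴ = 0.008671 m
B total: 0.0122746 m
Ratio: 0.25460 / 0.0122746 ≈ 20.74

20.7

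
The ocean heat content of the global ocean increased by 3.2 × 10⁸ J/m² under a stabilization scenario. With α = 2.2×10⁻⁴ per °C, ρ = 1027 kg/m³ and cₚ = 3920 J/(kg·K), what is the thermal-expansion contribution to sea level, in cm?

Δh = αQ/(ρcₚ) = 2.2×10⁻⁴ × 3.2×10⁸ / (1027 × 3920) ≈ 0.017487 m

1.7 cm of thermosteric rise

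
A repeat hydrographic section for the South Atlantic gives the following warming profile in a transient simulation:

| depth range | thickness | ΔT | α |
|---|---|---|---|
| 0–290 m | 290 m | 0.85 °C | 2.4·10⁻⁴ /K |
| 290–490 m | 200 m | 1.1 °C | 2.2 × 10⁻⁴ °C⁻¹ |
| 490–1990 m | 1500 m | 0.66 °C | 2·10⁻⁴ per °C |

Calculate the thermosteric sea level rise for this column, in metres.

0.85 × 290 × 2.4×10⁻⁴ = 0.05916 m
Layer 2: 200 × 1.1 × 2.2×10⁻⁴ = 0.04840 m
490–1990 m: 1500 × 2×10⁻⁴ × 0.66 = 0.19800 m
Δh = 0.05916 + 0.04840 + 0.19800 = 0.30556 m

Δh ≈ 0.306 m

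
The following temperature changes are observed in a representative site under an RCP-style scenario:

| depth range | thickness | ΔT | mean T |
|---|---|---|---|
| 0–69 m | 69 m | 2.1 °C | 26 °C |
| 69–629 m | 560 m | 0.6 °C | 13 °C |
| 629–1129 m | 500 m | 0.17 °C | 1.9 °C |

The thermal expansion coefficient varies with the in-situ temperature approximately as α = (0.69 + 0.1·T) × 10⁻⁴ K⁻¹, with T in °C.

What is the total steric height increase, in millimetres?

about 120 mm

Layer 1: α = (0.69 + 0.1×26)×10⁻⁴ = 3.29×10⁻⁴ K⁻¹
Layer 2: α = (0.69 + 0.1×13)×10⁻⁴ = 1.99×10⁻⁴ K⁻¹
Layer 3: α = (0.69 + 0.1×1.9)×10⁻⁴ = 0.88×10⁻⁴ K⁻¹
Layer 1: 2.1 × 3.29×10⁻⁴ × 69 = 0.0476721 m
1.99×10⁻⁴ × 560 × 0.6 = 0.066864 m
629–1129 m: 0.88×10⁻⁴ × 500 × 0.17 = 0.00748 m
Δh = 0.0476721 + 0.066864 + 0.00748 = 0.1220161 m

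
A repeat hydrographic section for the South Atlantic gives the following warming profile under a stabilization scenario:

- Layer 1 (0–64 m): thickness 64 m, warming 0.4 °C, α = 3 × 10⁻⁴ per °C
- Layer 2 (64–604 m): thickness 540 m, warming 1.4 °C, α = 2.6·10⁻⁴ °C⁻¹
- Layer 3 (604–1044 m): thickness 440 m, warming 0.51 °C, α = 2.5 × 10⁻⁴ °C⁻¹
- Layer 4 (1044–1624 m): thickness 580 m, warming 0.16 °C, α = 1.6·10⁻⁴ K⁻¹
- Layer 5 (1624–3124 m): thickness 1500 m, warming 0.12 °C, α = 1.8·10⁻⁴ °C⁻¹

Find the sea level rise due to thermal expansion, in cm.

Layer 1: 0.4 × 64 × 3×10⁻⁴ = 0.00768 m
2.6×10⁻⁴ × 540 × 1.4 = 0.19656 m
604–1044 m: 0.51 × 2.5×10⁻⁴ × 440 = 0.05610 m
0.16 × 1.6×10⁻⁴ × 580 = 0.014848 m
1624–3124 m: 1500 × 1.8×10⁻⁴ × 0.12 = 0.03240 m
Δh = 0.00768 + 0.19656 + 0.05610 + 0.014848 + 0.03240 = 0.307588 m ≈ 30.8 cm

Δh ≈ 30.8 cm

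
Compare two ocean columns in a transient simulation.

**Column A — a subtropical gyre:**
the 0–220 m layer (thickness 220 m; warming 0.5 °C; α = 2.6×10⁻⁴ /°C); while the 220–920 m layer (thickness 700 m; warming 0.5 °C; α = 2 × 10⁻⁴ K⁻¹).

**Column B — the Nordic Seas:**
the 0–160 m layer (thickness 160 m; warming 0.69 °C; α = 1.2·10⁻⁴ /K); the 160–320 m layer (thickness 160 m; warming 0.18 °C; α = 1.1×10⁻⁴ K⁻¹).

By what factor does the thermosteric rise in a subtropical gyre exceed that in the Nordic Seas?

≈ 6.0×

A 0.5 × 2.6×10⁻⁴ × 220 = 0.02860 m
A 700 × 0.5 × 2×10⁻⁴ = 0.07000 m
A total: 0.09860 m
B Layer 1: 0.69 × 160 × 1.2×10⁻⁴ = 0.013248 m
B 0.18 × 160 × 1.1×10⁻⁴ = 0.003168 m
B total: 0.016416 m
Ratio: 0.09860 / 0.016416 ≈ 6.006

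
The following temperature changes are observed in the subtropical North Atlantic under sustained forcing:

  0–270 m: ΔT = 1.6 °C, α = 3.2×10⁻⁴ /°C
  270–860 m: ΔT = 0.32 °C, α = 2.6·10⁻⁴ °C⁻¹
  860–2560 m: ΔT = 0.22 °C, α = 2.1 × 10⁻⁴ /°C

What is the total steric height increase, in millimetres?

266 mm

0–270 m: 1.6 × 270 × 3.2×10⁻⁴ = 0.13824 m
Layer 2: 2.6×10⁻⁴ × 0.32 × 590 = 0.049088 m
0.22 × 1700 × 2.1×10⁻⁴ = 0.07854 m
Δh = 0.13824 + 0.049088 + 0.07854 = 0.265868 m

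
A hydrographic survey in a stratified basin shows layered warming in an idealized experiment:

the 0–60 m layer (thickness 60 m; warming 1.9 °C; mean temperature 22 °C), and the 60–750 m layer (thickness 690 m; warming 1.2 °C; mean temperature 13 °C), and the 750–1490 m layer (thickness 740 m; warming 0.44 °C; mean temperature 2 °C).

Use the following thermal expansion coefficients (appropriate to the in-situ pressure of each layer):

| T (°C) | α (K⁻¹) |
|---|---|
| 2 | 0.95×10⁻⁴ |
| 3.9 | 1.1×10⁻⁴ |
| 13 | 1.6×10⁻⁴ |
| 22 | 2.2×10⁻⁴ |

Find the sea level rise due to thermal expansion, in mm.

Δh = 188 mm

Layer 1 at 22 °C → α = 2.2×10⁻⁴ K⁻¹
Layer 2 at 13 °C → α = 1.6×10⁻⁴ K⁻¹
Layer 3 at 2 °C → α = 0.95×10⁻⁴ K⁻¹
60 × 1.9 × 2.2×10⁻⁴ = 0.02508 m
1.2 × 690 × 1.6×10⁻⁴ = 0.13248 m
750–1490 m: 0.95×10⁻⁴ × 0.44 × 740 = 0.030932 m
Δh = 0.02508 + 0.13248 + 0.030932 = 0.188492 m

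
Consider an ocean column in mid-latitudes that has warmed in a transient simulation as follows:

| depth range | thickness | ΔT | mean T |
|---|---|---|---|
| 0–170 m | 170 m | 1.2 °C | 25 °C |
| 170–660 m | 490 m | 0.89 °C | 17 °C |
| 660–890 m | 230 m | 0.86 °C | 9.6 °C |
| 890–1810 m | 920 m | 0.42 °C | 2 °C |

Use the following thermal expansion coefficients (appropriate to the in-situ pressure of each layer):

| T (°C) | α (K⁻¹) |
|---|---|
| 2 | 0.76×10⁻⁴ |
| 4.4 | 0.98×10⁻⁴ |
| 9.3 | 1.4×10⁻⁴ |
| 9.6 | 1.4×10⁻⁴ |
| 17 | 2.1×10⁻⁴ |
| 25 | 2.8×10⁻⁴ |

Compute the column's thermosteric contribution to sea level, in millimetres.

206 mm

Layer 1 at 25 °C → α = 2.8×10⁻⁴ K⁻¹
Layer 2 at 17 °C → α = 2.1×10⁻⁴ K⁻¹
Layer 3 at 9.6 °C → α = 1.4×10⁻⁴ K⁻¹
Layer 4 at 2 °C → α = 0.76×10⁻⁴ K⁻¹
Layer 1: 1.2 × 170 × 2.8×10⁻⁴ = 0.05712 m
0.89 × 490 × 2.1×10⁻⁴ = 0.091581 m
660–890 m: 230 × 0.86 × 1.4×10⁻⁴ = 0.027692 m
0.42 × 920 × 0.76×10⁻⁴ = 0.0293664 m
Δh = 0.05712 + 0.091581 + 0.027692 + 0.0293664 = 0.2057594 m ≈ 206 mm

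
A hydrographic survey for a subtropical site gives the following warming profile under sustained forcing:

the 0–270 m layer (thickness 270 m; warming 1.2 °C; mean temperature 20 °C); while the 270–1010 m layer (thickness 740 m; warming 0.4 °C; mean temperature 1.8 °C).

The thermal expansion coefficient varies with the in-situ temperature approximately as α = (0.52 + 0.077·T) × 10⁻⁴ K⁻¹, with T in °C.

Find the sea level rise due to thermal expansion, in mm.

Δh = 86.2 mm

Layer 1: α = (0.52 + 0.077×20)×10⁻⁴ = 2.06×10⁻⁴ K⁻¹
Layer 2: α = (0.52 + 0.077×1.8)×10⁻⁴ = 0.6586×10⁻⁴ K⁻¹
Layer 1: 1.2 × 2.06×10⁻⁴ × 270 = 0.066744 m
Layer 2: 0.4 × 0.6586×10⁻⁴ × 740 = 0.01949456 m
Δh = 0.066744 + 0.01949456 = 0.08623856 m ≈ 86.2 mm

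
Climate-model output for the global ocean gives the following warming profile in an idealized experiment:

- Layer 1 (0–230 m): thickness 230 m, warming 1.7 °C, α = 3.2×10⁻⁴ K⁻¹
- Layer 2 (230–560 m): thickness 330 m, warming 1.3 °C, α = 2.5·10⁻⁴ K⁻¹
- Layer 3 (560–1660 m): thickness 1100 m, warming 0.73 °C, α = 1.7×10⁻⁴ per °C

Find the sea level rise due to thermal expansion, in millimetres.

370 mm

0–230 m: 230 × 1.7 × 3.2×10⁻⁴ = 0.12512 m
Layer 2: 330 × 1.3 × 2.5×10⁻⁴ = 0.10725 m
560–1660 m: 1.7×10⁻⁴ × 0.73 × 1100 = 0.13651 m
Δh = 0.12512 + 0.10725 + 0.13651 = 0.36888 m ≈ 370 mm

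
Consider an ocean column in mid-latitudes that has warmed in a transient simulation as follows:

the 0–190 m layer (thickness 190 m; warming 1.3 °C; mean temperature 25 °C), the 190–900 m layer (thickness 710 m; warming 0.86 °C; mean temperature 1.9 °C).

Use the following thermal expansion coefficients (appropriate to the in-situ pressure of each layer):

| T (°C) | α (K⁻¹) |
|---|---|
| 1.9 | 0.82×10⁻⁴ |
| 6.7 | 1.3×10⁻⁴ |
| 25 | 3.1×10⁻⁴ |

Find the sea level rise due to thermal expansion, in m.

0.127 m of thermosteric rise

Layer 1 at 25 °C → α = 3.1×10⁻⁴ K⁻¹
Layer 2 at 1.9 °C → α = 0.82×10⁻⁴ K⁻¹
190 × 1.3 × 3.1×10⁻⁴ = 0.07657 m
Layer 2: 710 × 0.82×10⁻⁴ × 0.86 = 0.0500692 m
Δh = 0.07657 + 0.0500692 = 0.1266392 m ≈ 0.127 m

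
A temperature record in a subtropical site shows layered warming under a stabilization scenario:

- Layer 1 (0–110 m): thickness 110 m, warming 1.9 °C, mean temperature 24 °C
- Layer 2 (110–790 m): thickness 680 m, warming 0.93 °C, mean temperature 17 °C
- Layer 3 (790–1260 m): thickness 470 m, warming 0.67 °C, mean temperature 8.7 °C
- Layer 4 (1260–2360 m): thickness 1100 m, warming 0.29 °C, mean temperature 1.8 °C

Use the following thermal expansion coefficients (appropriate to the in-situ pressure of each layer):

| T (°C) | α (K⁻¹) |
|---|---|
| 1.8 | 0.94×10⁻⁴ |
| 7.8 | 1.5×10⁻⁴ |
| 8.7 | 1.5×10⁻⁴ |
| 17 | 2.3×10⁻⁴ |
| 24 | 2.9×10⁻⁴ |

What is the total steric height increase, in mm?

Layer 1 at 24 °C → α = 2.9×10⁻⁴ K⁻¹
Layer 2 at 17 °C → α = 2.3×10⁻⁴ K⁻¹
Layer 3 at 8.7 °C → α = 1.5×10⁻⁴ K⁻¹
Layer 4 at 1.8 °C → α = 0.94×10⁻⁴ K⁻¹
110 × 1.9 × 2.9×10⁻⁴ = 0.06061 m
110–790 m: 0.93 × 680 × 2.3×10⁻⁴ = 0.145452 m
Layer 3: 0.67 × 1.5×10⁻⁴ × 470 = 0.047235 m
1260–2360 m: 1100 × 0.29 × 0.94×10⁻⁴ = 0.029986 m
Δh = 0.06061 + 0.145452 + 0.047235 + 0.029986 = 0.283283 m

283 mm of thermosteric rise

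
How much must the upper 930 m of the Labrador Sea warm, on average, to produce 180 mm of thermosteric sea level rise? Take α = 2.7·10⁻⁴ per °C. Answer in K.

ΔT = Δh/(αH) = 0.18 / (2.7×10⁻⁴ × 930) ≈ 0.7168 K

about 0.717 K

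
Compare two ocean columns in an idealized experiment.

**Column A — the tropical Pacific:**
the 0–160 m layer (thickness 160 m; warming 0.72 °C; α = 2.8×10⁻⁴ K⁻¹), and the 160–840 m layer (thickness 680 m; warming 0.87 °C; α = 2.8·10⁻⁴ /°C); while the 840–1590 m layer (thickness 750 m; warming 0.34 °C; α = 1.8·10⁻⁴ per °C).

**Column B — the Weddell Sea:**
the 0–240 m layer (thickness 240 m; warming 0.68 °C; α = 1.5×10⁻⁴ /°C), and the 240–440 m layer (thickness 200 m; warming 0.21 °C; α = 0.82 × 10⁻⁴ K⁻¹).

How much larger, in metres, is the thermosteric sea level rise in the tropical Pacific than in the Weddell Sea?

0.22 m larger

A Layer 1: 2.8×10⁻⁴ × 160 × 0.72 = 0.032256 m
A 0.87 × 680 × 2.8×10⁻⁴ = 0.165648 m
A Layer 3: 1.8×10⁻⁴ × 750 × 0.34 = 0.04590 m
A total: 0.243804 m
B Layer 1: 0.68 × 240 × 1.5×10⁻⁴ = 0.02448 m
B 240–440 m: 0.21 × 200 × 0.82×10⁻⁴ = 0.003444 m
B total: 0.027924 m
Difference: 0.243804 − 0.027924 = 0.21588 m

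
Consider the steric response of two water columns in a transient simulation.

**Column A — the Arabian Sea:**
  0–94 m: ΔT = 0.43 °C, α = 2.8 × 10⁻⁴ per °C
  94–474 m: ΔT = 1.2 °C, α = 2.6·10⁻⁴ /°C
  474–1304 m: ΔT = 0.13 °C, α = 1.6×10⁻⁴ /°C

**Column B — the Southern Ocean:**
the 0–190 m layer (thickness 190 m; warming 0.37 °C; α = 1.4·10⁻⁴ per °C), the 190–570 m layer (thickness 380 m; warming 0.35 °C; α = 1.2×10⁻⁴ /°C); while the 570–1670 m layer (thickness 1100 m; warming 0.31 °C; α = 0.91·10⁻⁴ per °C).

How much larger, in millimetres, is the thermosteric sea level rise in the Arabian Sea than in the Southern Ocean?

90.3 mm

A Layer 1: 94 × 2.8×10⁻⁴ × 0.43 = 0.0113176 m
A 94–474 m: 2.6×10⁻⁴ × 380 × 1.2 = 0.11856 m
A 830 × 0.13 × 1.6×10⁻⁴ = 0.017264 m
A total: 0.1471416 m
B Layer 1: 0.37 × 190 × 1.4×10⁻⁴ = 0.009842 m
B 190–570 m: 0.35 × 1.2×10⁻⁴ × 380 = 0.01596 m
B Layer 3: 0.31 × 1100 × 0.91×10⁻⁴ = 0.031031 m
B total: 0.056833 m
Difference: 0.1471416 − 0.056833 = 0.0903086 m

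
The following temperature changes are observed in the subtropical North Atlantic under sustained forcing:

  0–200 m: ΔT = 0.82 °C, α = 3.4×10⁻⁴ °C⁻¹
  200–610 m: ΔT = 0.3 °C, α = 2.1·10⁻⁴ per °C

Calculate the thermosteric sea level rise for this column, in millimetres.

0.82 × 200 × 3.4×10⁻⁴ = 0.05576 m
2.1×10⁻⁴ × 0.3 × 410 = 0.02583 m
Δh = 0.05576 + 0.02583 = 0.08159 m

Δh ≈ 81.6 mm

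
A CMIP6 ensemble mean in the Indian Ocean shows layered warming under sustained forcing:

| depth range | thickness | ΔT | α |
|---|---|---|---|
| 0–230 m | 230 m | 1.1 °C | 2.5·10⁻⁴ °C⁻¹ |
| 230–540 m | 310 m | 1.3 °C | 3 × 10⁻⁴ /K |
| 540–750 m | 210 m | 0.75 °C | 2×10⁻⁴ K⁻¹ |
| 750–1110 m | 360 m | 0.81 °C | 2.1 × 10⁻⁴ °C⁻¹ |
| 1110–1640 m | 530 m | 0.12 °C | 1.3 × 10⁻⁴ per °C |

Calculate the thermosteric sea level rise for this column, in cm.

28.5 cm

0–230 m: 230 × 2.5×10⁻⁴ × 1.1 = 0.06325 m
1.3 × 310 × 3×10⁻⁴ = 0.12090 m
Layer 3: 210 × 2×10⁻⁴ × 0.75 = 0.03150 m
0.81 × 360 × 2.1×10⁻⁴ = 0.061236 m
1110–1640 m: 0.12 × 1.3×10⁻⁴ × 530 = 0.008268 m
Δh = 0.06325 + 0.12090 + 0.03150 + 0.061236 + 0.008268 = 0.285154 m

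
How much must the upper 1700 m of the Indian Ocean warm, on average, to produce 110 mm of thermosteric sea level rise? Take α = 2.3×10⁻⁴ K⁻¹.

ΔT = Δh/(αH) = 0.11 / (2.3×10⁻⁴ × 1700) ≈ 0.2813 °C

about 0.281 °C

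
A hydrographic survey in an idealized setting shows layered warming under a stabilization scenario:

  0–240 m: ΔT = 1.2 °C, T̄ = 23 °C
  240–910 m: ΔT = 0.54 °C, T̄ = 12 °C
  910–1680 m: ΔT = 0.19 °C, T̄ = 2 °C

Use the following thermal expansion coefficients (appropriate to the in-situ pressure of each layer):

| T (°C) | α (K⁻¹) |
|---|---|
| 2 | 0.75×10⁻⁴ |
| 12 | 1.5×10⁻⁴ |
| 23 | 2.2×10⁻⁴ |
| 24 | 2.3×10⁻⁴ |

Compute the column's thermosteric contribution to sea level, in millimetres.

Layer 1 at 23 °C → α = 2.2×10⁻⁴ K⁻¹
Layer 2 at 12 °C → α = 1.5×10⁻⁴ K⁻¹
Layer 3 at 2 °C → α = 0.75×10⁻⁴ K⁻¹
1.2 × 2.2×10⁻⁴ × 240 = 0.06336 m
Layer 2: 0.54 × 1.5×10⁻⁴ × 670 = 0.05427 m
Layer 3: 0.75×10⁻⁴ × 770 × 0.19 = 0.0109725 m
Δh = 0.06336 + 0.05427 + 0.0109725 = 0.1286025 m ≈ 130 mm

Δh = 130 mm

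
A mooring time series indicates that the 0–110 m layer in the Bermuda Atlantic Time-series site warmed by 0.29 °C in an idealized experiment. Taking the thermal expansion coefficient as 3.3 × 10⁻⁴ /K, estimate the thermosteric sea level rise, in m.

0.0105 m

Δh = αΔT·H = 3.3×10⁻⁴ × 0.29 × 110 = 0.010527 m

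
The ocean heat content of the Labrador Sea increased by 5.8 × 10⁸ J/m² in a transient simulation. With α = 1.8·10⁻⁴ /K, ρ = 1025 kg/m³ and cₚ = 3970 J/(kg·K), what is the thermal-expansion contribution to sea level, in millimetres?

Δh = αQ/(ρcₚ) = 1.8×10⁻⁴ × 5.8×10⁸ / (1025 × 3970) ≈ 0.025656 m

25.7 mm of thermosteric rise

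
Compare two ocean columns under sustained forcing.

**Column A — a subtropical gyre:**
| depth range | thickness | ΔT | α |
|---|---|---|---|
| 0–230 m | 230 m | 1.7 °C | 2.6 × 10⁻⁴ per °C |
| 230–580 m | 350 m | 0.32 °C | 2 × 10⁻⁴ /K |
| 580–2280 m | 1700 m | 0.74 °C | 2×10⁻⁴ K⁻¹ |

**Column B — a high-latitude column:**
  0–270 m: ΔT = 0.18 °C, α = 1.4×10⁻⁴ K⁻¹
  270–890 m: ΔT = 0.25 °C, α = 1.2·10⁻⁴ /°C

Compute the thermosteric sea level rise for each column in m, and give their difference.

A 0–230 m: 1.7 × 230 × 2.6×10⁻⁴ = 0.10166 m
A Layer 2: 2×10⁻⁴ × 350 × 0.32 = 0.02240 m
A 580–2280 m: 1700 × 0.74 × 2×10⁻⁴ = 0.25160 m
A total: 0.37566 m
B Layer 1: 0.18 × 1.4×10⁻⁴ × 270 = 0.006804 m
B 270–890 m: 1.2×10⁻⁴ × 0.25 × 620 = 0.01860 m
B total: 0.025404 m
Difference: 0.37566 − 0.025404 = 0.350256 m

Δh_A ≈ 0.376 m, Δh_B ≈ 0.0254 m; difference ≈ 0.350 m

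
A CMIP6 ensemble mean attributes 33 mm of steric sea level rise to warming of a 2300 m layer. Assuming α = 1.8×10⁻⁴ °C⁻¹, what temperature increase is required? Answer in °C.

ΔT = Δh/(αH) = 0.033 / (1.8×10⁻⁴ × 2300) ≈ 0.07971 °C

0.0797 °C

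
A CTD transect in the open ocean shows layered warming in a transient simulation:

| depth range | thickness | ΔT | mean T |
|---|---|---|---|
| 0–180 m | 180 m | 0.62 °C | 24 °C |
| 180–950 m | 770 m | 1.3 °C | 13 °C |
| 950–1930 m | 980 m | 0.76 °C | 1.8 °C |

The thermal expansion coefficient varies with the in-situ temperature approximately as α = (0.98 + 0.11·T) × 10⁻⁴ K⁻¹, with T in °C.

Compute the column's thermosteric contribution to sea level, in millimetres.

Layer 1: α = (0.98 + 0.11×24)×10⁻⁴ = 3.62×10⁻⁴ K⁻¹
Layer 2: α = (0.98 + 0.11×13)×10⁻⁴ = 2.41×10⁻⁴ K⁻¹
Layer 3: α = (0.98 + 0.11×1.8)×10⁻⁴ = 1.178×10⁻⁴ K⁻¹
0–180 m: 180 × 0.62 × 3.62×10⁻⁴ = 0.0403992 m
180–950 m: 1.3 × 770 × 2.41×10⁻⁴ = 0.241241 m
Layer 3: 0.76 × 1.178×10⁻⁴ × 980 = 0.08773744 m
Δh = 0.0403992 + 0.241241 + 0.08773744 = 0.36937764 m ≈ 370 mm

370 mm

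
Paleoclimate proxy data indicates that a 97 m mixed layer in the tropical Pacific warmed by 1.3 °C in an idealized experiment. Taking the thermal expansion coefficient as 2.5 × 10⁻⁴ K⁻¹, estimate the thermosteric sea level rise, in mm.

Δh = αΔT·H = 2.5×10⁻⁴ × 1.3 × 97 = 0.031525 m

31.5 mm of thermosteric rise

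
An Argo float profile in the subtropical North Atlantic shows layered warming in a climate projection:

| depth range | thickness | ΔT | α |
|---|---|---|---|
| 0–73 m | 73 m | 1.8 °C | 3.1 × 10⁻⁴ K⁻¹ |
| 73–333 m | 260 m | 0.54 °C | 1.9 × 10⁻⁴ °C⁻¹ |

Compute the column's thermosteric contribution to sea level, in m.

about 0.0674 m

1.8 × 3.1×10⁻⁴ × 73 = 0.040734 m
Layer 2: 260 × 1.9×10⁻⁴ × 0.54 = 0.026676 m
Δh = 0.040734 + 0.026676 = 0.06741 m ≈ 0.0674 m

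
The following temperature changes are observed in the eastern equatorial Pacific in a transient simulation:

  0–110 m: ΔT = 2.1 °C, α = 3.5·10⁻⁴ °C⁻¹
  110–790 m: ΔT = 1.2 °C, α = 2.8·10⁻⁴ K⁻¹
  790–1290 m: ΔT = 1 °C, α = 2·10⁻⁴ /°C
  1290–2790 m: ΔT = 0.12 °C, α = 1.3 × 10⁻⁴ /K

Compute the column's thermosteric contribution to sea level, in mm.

about 430 mm

2.1 × 110 × 3.5×10⁻⁴ = 0.08085 m
Layer 2: 2.8×10⁻⁴ × 680 × 1.2 = 0.22848 m
Layer 3: 500 × 2×10⁻⁴ × 1 = 0.10000 m
Layer 4: 1500 × 1.3×10⁻⁴ × 0.12 = 0.02340 m
Δh = 0.08085 + 0.22848 + 0.10000 + 0.02340 = 0.43273 m ≈ 430 mm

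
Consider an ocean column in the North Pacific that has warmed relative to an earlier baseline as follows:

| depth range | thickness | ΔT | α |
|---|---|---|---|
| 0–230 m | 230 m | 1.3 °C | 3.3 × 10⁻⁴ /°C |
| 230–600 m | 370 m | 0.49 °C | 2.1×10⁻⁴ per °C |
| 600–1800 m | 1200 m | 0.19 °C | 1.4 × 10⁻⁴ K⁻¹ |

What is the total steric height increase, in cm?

Layer 1: 1.3 × 3.3×10⁻⁴ × 230 = 0.09867 m
Layer 2: 2.1×10⁻⁴ × 370 × 0.49 = 0.038073 m
Layer 3: 1.4×10⁻⁴ × 0.19 × 1200 = 0.03192 m
Δh = 0.09867 + 0.038073 + 0.03192 = 0.168663 m

16.9 cm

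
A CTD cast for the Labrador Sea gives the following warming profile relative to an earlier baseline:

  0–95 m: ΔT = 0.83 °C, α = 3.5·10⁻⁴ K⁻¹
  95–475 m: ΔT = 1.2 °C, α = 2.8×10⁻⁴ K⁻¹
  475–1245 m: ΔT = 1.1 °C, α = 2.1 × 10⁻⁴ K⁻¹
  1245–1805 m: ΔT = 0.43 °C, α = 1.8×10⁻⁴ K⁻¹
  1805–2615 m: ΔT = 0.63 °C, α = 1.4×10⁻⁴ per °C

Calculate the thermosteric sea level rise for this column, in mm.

448 mm of thermosteric rise

Layer 1: 0.83 × 95 × 3.5×10⁻⁴ = 0.0275975 m
Layer 2: 1.2 × 380 × 2.8×10⁻⁴ = 0.12768 m
770 × 1.1 × 2.1×10⁻⁴ = 0.17787 m
Layer 4: 1.8×10⁻⁴ × 0.43 × 560 = 0.043344 m
1805–2615 m: 810 × 1.4×10⁻⁴ × 0.63 = 0.071442 m
Δh = 0.0275975 + 0.12768 + 0.17787 + 0.043344 + 0.071442 = 0.4479335 m ≈ 448 mm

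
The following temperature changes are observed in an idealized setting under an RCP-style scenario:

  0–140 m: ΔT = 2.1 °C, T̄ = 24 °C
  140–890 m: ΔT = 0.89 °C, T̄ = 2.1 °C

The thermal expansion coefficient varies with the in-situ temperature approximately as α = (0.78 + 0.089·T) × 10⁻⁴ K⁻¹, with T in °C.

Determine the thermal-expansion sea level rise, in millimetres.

Layer 1: α = (0.78 + 0.089×24)×10⁻⁴ = 2.916×10⁻⁴ K⁻¹
Layer 2: α = (0.78 + 0.089×2.1)×10⁻⁴ = 0.9669×10⁻⁴ K⁻¹
Layer 1: 2.916×10⁻⁴ × 2.1 × 140 = 0.0857304 m
140–890 m: 750 × 0.9669×10⁻⁴ × 0.89 = 0.064540575 m
Δh = 0.0857304 + 0.064540575 = 0.150270975 m

Δh ≈ 150 mm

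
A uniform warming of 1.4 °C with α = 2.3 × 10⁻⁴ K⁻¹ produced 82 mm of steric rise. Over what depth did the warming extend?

about 255 m

H = Δh/(αΔT) = 0.082 / (2.3×10⁻⁴ × 1.4) ≈ 254.7 m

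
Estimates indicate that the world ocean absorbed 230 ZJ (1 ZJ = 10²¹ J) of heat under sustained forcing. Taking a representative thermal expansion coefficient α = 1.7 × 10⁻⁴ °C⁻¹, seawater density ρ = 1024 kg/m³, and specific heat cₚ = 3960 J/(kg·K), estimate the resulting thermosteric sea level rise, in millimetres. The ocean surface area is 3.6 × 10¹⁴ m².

Per unit area: Q = 230×10²¹ / (3.6×10¹⁴) ≈ 6.389×10⁸ J/m²
Δh = αQ/(ρcₚ) = 1.7×10⁻⁴ × 6.389×10⁸ / (1024 × 3960) ≈ 0.026785 m

26.8 mm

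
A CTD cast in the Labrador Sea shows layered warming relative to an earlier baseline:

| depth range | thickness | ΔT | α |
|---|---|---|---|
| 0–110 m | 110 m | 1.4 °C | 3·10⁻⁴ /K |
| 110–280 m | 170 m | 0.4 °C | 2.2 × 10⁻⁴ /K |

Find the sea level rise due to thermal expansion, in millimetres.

Δh ≈ 61 mm

0–110 m: 1.4 × 3×10⁻⁴ × 110 = 0.04620 m
170 × 2.2×10⁻⁴ × 0.4 = 0.01496 m
Δh = 0.04620 + 0.01496 = 0.06116 m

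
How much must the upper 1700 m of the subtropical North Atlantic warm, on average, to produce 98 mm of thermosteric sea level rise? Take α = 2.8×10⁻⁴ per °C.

0.21 °C

ΔT = Δh/(αH) = 0.098 / (2.8×10⁻⁴ × 1700) ≈ 0.2059 °C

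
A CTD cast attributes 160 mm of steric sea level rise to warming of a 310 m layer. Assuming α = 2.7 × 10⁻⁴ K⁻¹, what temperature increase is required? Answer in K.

1.91 K

ΔT = Δh/(αH) = 0.16 / (2.7×10⁻⁴ × 310) ≈ 1.912 K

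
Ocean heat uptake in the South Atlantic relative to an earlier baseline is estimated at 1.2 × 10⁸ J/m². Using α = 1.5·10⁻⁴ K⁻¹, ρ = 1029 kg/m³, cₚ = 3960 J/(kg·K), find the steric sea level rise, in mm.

about 4.42 mm

Δh = αQ/(ρcₚ) = 1.5×10⁻⁴ × 1.2×10⁸ / (1029 × 3960) ≈ 0.0044174 m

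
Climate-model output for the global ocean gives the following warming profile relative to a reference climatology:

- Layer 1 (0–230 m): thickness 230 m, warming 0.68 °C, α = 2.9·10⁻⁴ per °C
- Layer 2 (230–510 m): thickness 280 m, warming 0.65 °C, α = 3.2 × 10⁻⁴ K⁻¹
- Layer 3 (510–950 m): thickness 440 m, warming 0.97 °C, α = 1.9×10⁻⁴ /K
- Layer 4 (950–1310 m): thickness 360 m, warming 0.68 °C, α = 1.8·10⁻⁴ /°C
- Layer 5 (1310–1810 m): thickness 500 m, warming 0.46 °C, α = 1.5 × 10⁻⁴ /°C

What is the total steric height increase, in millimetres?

0–230 m: 230 × 0.68 × 2.9×10⁻⁴ = 0.045356 m
Layer 2: 0.65 × 3.2×10⁻⁴ × 280 = 0.05824 m
Layer 3: 440 × 0.97 × 1.9×10⁻⁴ = 0.081092 m
950–1310 m: 0.68 × 360 × 1.8×10⁻⁴ = 0.044064 m
1.5×10⁻⁴ × 0.46 × 500 = 0.03450 m
Δh = 0.045356 + 0.05824 + 0.081092 + 0.044064 + 0.03450 = 0.263252 m

Δh ≈ 263 mm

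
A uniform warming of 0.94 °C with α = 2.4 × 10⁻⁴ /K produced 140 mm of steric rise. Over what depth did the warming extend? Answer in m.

about 620 m

H = Δh/(αΔT) = 0.14 / (2.4×10⁻⁴ × 0.94) ≈ 620.6 m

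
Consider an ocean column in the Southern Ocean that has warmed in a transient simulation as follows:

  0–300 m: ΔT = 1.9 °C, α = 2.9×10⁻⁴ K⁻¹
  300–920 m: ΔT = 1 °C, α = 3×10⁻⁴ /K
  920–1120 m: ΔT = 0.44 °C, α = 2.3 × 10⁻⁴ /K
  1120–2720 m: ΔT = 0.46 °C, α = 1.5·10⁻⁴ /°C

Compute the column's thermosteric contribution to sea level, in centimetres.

Layer 1: 300 × 2.9×10⁻⁴ × 1.9 = 0.16530 m
300–920 m: 620 × 1 × 3×10⁻⁴ = 0.18600 m
Layer 3: 2.3×10⁻⁴ × 0.44 × 200 = 0.02024 m
Layer 4: 1.5×10⁻⁴ × 0.46 × 1600 = 0.11040 m
Δh = 0.16530 + 0.18600 + 0.02024 + 0.11040 = 0.48194 m ≈ 48.2 cm

Δh = 48.2 cm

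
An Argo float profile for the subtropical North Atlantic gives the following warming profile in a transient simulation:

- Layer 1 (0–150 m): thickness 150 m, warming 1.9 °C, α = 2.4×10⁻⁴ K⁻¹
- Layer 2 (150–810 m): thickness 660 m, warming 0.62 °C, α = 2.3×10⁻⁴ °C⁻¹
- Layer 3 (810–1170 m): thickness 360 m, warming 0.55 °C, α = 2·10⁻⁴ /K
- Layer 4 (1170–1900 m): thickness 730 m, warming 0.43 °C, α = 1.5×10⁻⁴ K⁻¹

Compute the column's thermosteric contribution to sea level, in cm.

about 24.9 cm

150 × 2.4×10⁻⁴ × 1.9 = 0.06840 m
0.62 × 660 × 2.3×10⁻⁴ = 0.094116 m
810–1170 m: 2×10⁻⁴ × 0.55 × 360 = 0.03960 m
730 × 0.43 × 1.5×10⁻⁴ = 0.047085 m
Δh = 0.06840 + 0.094116 + 0.03960 + 0.047085 = 0.249201 m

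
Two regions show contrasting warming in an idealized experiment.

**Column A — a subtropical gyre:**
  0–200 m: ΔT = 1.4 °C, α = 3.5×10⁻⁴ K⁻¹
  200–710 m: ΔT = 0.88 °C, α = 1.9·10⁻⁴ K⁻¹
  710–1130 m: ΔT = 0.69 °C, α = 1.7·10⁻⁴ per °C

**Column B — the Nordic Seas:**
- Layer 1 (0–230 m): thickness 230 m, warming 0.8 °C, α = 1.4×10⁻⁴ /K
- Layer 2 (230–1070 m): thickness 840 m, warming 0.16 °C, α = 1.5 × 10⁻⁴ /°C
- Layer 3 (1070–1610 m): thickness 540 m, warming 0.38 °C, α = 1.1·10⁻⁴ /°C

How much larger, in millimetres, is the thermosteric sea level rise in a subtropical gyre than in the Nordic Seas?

A Layer 1: 1.4 × 3.5×10⁻⁴ × 200 = 0.09800 m
A 200–710 m: 0.88 × 1.9×10⁻⁴ × 510 = 0.085272 m
A Layer 3: 1.7×10⁻⁴ × 0.69 × 420 = 0.049266 m
A total: 0.232538 m
B 1.4×10⁻⁴ × 230 × 0.8 = 0.02576 m
B Layer 2: 0.16 × 840 × 1.5×10⁻⁴ = 0.02016 m
B 0.38 × 540 × 1.1×10⁻⁴ = 0.022572 m
B total: 0.068492 m
Difference: 0.232538 − 0.068492 = 0.164046 m

160 mm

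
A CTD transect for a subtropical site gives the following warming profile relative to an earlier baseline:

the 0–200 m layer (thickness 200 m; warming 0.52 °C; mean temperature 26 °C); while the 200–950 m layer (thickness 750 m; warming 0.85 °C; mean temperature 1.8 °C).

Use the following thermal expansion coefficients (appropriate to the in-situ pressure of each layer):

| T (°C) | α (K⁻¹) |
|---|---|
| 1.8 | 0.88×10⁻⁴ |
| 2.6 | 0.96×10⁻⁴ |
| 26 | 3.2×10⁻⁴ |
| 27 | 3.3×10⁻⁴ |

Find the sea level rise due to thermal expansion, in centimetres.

8.9 cm

Layer 1 at 26 °C → α = 3.2×10⁻⁴ K⁻¹
Layer 2 at 1.8 °C → α = 0.88×10⁻⁴ K⁻¹
0.52 × 200 × 3.2×10⁻⁴ = 0.03328 m
200–950 m: 0.85 × 0.88×10⁻⁴ × 750 = 0.05610 m
Δh = 0.03328 + 0.05610 = 0.08938 m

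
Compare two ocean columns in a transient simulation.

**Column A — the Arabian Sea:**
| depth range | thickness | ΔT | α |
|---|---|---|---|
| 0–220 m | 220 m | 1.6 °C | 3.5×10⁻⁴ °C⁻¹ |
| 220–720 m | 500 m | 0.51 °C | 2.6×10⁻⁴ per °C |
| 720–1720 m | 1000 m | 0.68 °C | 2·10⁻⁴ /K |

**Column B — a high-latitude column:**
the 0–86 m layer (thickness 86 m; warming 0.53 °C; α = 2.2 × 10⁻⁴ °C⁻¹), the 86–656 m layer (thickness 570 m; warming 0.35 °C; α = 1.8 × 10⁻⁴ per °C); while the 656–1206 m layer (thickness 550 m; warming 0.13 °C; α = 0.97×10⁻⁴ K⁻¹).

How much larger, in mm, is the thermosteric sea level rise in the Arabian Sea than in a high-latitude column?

Δh_A − Δh_B ≈ 273 mm

A Layer 1: 220 × 3.5×10⁻⁴ × 1.6 = 0.12320 m
A 220–720 m: 0.51 × 500 × 2.6×10⁻⁴ = 0.06630 m
A Layer 3: 1000 × 2×10⁻⁴ × 0.68 = 0.13600 m
A total: 0.32550 m
B 86 × 2.2×10⁻⁴ × 0.53 = 0.0100276 m
B 0.35 × 1.8×10⁻⁴ × 570 = 0.03591 m
B Layer 3: 0.97×10⁻⁴ × 0.13 × 550 = 0.0069355 m
B total: 0.0528731 m
Difference: 0.32550 − 0.0528731 = 0.2726269 m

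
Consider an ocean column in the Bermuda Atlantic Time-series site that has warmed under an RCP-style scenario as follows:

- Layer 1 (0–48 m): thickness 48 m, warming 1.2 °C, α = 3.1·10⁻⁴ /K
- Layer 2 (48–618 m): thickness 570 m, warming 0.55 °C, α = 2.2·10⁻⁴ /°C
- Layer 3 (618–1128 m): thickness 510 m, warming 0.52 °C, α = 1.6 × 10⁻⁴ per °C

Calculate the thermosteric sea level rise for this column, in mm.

1.2 × 3.1×10⁻⁴ × 48 = 0.017856 m
Layer 2: 570 × 0.55 × 2.2×10⁻⁴ = 0.06897 m
Layer 3: 510 × 1.6×10⁻⁴ × 0.52 = 0.042432 m
Δh = 0.017856 + 0.06897 + 0.042432 = 0.129258 m

about 129 mm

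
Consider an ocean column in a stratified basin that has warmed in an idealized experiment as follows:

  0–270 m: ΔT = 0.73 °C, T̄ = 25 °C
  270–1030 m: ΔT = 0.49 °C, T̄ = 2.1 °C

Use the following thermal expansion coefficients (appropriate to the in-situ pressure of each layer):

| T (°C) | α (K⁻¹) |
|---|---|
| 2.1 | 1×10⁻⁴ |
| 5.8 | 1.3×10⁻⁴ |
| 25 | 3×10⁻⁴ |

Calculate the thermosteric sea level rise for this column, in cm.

Layer 1 at 25 °C → α = 3×10⁻⁴ K⁻¹
Layer 2 at 2.1 °C → α = 1×10⁻⁴ K⁻¹
0–270 m: 3×10⁻⁴ × 270 × 0.73 = 0.05913 m
Layer 2: 1×10⁻⁴ × 0.49 × 760 = 0.03724 m
Δh = 0.05913 + 0.03724 = 0.09637 m ≈ 9.6 cm

Δh ≈ 9.6 cm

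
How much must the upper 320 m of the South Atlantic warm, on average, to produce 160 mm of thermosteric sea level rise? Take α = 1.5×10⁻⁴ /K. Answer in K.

ΔT = Δh/(αH) = 0.16 / (1.5×10⁻⁴ × 320) ≈ 3.333 K

about 3.33 K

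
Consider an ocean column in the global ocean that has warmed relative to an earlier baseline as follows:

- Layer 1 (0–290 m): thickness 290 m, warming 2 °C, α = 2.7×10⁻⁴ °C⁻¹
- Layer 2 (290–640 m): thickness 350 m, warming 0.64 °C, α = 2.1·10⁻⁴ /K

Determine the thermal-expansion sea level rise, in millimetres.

200 mm of thermosteric rise

0–290 m: 2.7×10⁻⁴ × 2 × 290 = 0.15660 m
290–640 m: 350 × 0.64 × 2.1×10⁻⁴ = 0.04704 m
Δh = 0.15660 + 0.04704 = 0.20364 m ≈ 200 mm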